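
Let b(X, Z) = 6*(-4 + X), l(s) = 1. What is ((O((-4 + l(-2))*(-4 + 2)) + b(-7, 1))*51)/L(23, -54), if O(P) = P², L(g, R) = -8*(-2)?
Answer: -765/8 ≈ -95.625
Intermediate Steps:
L(g, R) = 16
b(X, Z) = -24 + 6*X
((O((-4 + l(-2))*(-4 + 2)) + b(-7, 1))*51)/L(23, -54) = ((((-4 + 1)*(-4 + 2))² + (-24 + 6*(-7)))*51)/16 = (((-3*(-2))² + (-24 - 42))*51)*(1/16) = ((6² - 66)*51)*(1/16) = ((36 - 66)*51)*(1/16) = -30*51*(1/16) = -1530*1/16 = -765/8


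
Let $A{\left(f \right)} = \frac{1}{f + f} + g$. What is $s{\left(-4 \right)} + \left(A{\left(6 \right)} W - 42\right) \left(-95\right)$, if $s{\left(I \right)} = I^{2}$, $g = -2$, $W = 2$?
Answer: $\frac{26221}{6} \approx 4370.2$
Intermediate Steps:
$A{\left(f \right)} = -2 + \frac{1}{2 f}$ ($A{\left(f \right)} = \frac{1}{f + f} - 2 = \frac{1}{2 f} - 2 = -2 + \frac{1}{2 f}$)
$s{\left(-4 \right)} + \left(A{\left(6 \right)} W - 42\right) \left(-95\right) = \left(-4\right)^{2} + \left(\left(-2 + \frac{1}{2 \cdot 6}\right) 2 - 42\right) \left(-95\right) = 16 + \left(\left(-2 + \frac{1}{2} \cdot \frac{1}{6}\right) 2 - 42\right) \left(-95\right) = 16 + \left(\left(-2 + \frac{1}{12}\right) 2 - 42\right) \left(-95\right) = 16 + \left(\left(- \frac{23}{12}\right) 2 - 42\right) \left(-95\right) = 16 + \left(- \frac{23}{6} - 42\right) \left(-95\right) = 16 - - \frac{26125}{6} = 16 + \frac{26125}{6} = \frac{26221}{6}$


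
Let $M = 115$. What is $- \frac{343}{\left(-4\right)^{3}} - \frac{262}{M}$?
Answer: $\frac{22677}{7360} \approx 3.0811$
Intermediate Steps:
$- \frac{343}{\left(-4\right)^{3}} - \frac{262}{M} = - \frac{343}{\left(-4\right)^{3}} - \frac{262}{115} = - \frac{343}{-64} - \frac{262}{115} = \left(-343\right) \left(- \frac{1}{64}\right) - \frac{262}{115} = \frac{343}{64} - \frac{262}{115} = \frac{22677}{7360}$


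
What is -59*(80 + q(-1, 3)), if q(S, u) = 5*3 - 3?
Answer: -5428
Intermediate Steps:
q(S, u) = 12 (q(S, u) = 15 - 3 = 12)
-59*(80 + q(-1, 3)) = -59*(80 + 12) = -59*92 = -5428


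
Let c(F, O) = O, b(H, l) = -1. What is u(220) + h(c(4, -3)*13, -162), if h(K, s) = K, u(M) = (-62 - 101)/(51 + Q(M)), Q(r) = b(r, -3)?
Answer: -2113/50 ≈ -42.260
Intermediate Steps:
Q(r) = -1
u(M) = -163/50 (u(M) = (-62 - 101)/(51 - 1) = -163/50)
u(220) + h(c(4, -3)*13, -162) = -163/50 - 3*13 = -163/50 - 39 = -2113/50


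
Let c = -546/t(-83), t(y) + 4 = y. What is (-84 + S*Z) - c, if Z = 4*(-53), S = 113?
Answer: -697342/29 ≈ -24046.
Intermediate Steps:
t(y) = -4 + y
Z = -212
c = 182/29 (c = -546/(-4 - 83) = -546/(-87) = -546*(-1/87) = 182/29 ≈ 6.2759)
(-84 + S*Z) - c = (-84 + 113*(-212)) - 1*182/29 = (-84 - 23956) - 182/29 = -24040 - 182/29 = -697342/29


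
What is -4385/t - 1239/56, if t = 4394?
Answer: -406409/17576 ≈ -23.123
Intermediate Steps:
-4385/t - 1239/56 = -4385/4394 - 1239/56 = -4385*1/4394 - 1239*1/56 = -4385/4394 - 177/8 = -406409/17576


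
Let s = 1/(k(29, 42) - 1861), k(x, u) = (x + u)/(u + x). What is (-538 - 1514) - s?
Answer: -3816719/1860 ≈ -2052.0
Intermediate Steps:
k(x, u) = 1 (k(x, u) = (u + x)/(u + x) = 1)
s = -1/1860 (s = 1/(1 - 1861) = 1/(-1860) = -1/1860 ≈ -0.00053763)
(-538 - 1514) - s = (-538 - 1514) - 1*(-1/1860) = -2052 + 1/1860 = -3816719/1860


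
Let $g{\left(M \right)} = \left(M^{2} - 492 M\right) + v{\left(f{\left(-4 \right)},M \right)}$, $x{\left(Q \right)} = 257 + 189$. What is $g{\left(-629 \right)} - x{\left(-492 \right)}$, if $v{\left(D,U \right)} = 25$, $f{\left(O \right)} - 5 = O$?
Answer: $704688$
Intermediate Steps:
$x{\left(Q \right)} = 446$
$f{\left(O \right)} = 5 + O$
$g{\left(M \right)} = 25 + M^{2} - 492 M$ ($g{\left(M \right)} = \left(M^{2} - 492 M\right) + 25 = 25 + M^{2} - 492 M$)
$g{\left(-629 \right)} - x{\left(-492 \right)} = \left(25 + \left(-629\right)^{2} - -309468\right) - 446 = \left(25 + 395641 + 309468\right) - 446 = 705134 - 446 = 704688$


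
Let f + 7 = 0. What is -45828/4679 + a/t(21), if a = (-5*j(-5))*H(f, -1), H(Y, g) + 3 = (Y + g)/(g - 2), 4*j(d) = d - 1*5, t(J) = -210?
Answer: -11525261/1179108 ≈ -9.7746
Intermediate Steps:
f = -7 (f = -7 + 0 = -7)
j(d) = -5/4 + d/4 (j(d) = (d - 1*5)/4 = (d - 5)/4 = (-5 + d)/4 = -5/4 + d/4)
H(Y, g) = -3 + (Y + g)/(-2 + g) (H(Y, g) = -3 + (Y + g)/(g - 2) = -3 + (Y + g)/(-2 + g))
a = -25/6 (a = (-5*(-5/4 + (¼)*(-5)))*((6 - 7 - 2*(-1))/(-2 - 1)) = (-5*(-5/4 - 5/4))*((6 - 7 + 2)/(-3)) = (-5*(-5/2))*(-⅓*1) = (25/2)*(-⅓) = -25/6 ≈ -4.1667)
-45828/4679 + a/t(21) = -45828/4679 - 25/6/(-210) = -45828*1/4679 - 25/6*(-1/210) = -45828/4679 + 5/252 = -11525261/1179108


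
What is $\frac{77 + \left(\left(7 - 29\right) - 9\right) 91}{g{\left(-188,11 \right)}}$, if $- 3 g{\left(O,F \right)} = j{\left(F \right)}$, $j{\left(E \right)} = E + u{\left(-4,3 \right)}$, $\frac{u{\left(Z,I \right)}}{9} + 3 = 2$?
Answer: $4116$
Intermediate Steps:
$u{\left(Z,I \right)} = -9$ ($u{\left(Z,I \right)} = -27 + 9 \cdot 2 = -27 + 18 = -9$)
$j{\left(E \right)} = -9 + E$ ($j{\left(E \right)} = E - 9 = -9 + E$)
$g{\left(O,F \right)} = 3 - \frac{F}{3}$ ($g{\left(O,F \right)} = - \frac{-9 + F}{3} = 3 - \frac{F}{3}$)
$\frac{77 + \left(\left(7 - 29\right) - 9\right) 91}{g{\left(-188,11 \right)}} = \frac{77 + \left(\left(7 - 29\right) - 9\right) 91}{3 - \frac{11}{3}} = \frac{77 + \left(-22 - 9\right) 91}{3 - \frac{11}{3}} = \frac{77 - 2821}{- \frac{2}{3}} = \left(77 - 2821\right) \left(- \frac{3}{2}\right) = \left(-2744\right) \left(- \frac{3}{2}\right) = 4116$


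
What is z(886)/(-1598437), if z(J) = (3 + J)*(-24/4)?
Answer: 5334/1598437 ≈ 0.0033370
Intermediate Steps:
z(J) = -18 - 6*J (z(J) = (3 + J)*(-24*¼) = (3 + J)*(-6) = -18 - 6*J)
z(886)/(-1598437) = (-18 - 6*886)/(-1598437) = (-18 - 5316)*(-1/1598437) = -5334*(-1/1598437) = 5334/1598437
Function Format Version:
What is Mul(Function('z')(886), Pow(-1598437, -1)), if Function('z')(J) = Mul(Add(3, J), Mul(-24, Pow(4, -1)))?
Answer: Rational(5334, 1598437) ≈ 0.0033370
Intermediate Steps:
Function('z')(J) = Add(-18, Mul(-6, J)) (Function('z')(J) = Mul(Add(3, J), Mul(-24, Rational(1, 4))) = Mul(Add(3, J), -6) = Add(-18, Mul(-6, J)))
Mul(Function('z')(886), Pow(-1598437, -1)) = Mul(Add(-18, Mul(-6, 886)), Pow(-1598437, -1)) = Mul(Add(-18, -5316), Rational(-1, 1598437)) = Mul(-5334, Rational(-1, 1598437)) = Rational(5334, 1598437)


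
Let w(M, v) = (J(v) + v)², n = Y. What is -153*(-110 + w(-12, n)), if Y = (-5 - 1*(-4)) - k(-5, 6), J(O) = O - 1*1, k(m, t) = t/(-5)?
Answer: 419373/25 ≈ 16775.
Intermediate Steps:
k(m, t) = -t/5 (k(m, t) = t*(-⅕) = -t/5)
J(O) = -1 + O (J(O) = O - 1 = -1 + O)
Y = ⅕ (Y = (-5 - 1*(-4)) - (-1)*6/5 = (-5 + 4) - 1*(-6/5) = -1 + 6/5 = ⅕ ≈ 0.20000)
n = ⅕ ≈ 0.20000
w(M, v) = (-1 + 2*v)² (w(M, v) = ((-1 + v) + v)² = (-1 + 2*v)²)
-153*(-110 + w(-12, n)) = -153*(-110 + (-1 + 2*(⅕))²) = -153*(-110 + (-1 + ⅖)²) = -153*(-110 + (-⅗)²) = -153*(-110 + 9/25) = -153*(-2741/25) = 419373/25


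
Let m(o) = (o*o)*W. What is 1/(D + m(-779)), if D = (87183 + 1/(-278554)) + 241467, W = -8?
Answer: -278554/1260757131213 ≈ -2.2094e-7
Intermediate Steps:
D = 91546772099/278554 (D = (87183 - 1/278554) + 241467 = 24285173381/278554 + 241467 = 91546772099/278554 ≈ 3.2865e+5)
m(o) = -8*o² (m(o) = (o*o)*(-8) = o²*(-8) = -8*o²)
1/(D + m(-779)) = 1/(91546772099/278554 - 8*(-779)²) = 1/(91546772099/278554 - 8*606841) = 1/(91546772099/278554 - 4854728) = 1/(-1260757131213/278554) = -278554/1260757131213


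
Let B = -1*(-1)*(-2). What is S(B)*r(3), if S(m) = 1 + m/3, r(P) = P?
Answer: 1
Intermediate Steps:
B = -2 (B = 1*(-2) = -2)
S(m) = 1 + m/3 (S(m) = 1 + m*(⅓) = 1 + m/3)
S(B)*r(3) = (1 + (⅓)*(-2))*3 = (1 - ⅔)*3 = (⅓)*3 = 1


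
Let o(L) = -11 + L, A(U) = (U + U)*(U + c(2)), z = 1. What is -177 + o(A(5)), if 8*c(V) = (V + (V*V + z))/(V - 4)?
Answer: -1139/8 ≈ -142.38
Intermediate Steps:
c(V) = (1 + V + V²)/(8*(-4 + V)) (c(V) = ((V + (V*V + 1))/(V - 4))/8 = ((V + (V² + 1))/(-4 + V))/8 = ((V + (1 + V²))/(-4 + V))/8 = ((1 + V + V²)/(-4 + V))/8 = (1 + V + V²)/(8*(-4 + V)))
A(U) = 2*U*(-7/16 + U) (A(U) = (U + U)*(U + (1 + 2 + 2²)/(8*(-4 + 2))) = (2*U)*(U + (⅛)*(1 + 2 + 4)/(-2)) = (2*U)*(U + (⅛)*(-½)*7) = (2*U)*(U - 7/16) = (2*U)*(-7/16 + U) = 2*U*(-7/16 + U))
-177 + o(A(5)) = -177 + (-11 + (⅛)*5*(-7 + 16*5)) = -177 + (-11 + (⅛)*5*(-7 + 80)) = -177 + (-11 + (⅛)*5*73) = -177 + (-11 + 365/8) = -177 + 277/8 = -1139/8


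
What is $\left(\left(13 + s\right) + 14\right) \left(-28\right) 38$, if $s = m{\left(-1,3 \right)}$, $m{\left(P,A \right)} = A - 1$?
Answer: $-30856$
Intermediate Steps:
$m{\left(P,A \right)} = -1 + A$
$s = 2$ ($s = -1 + 3 = 2$)
$\left(\left(13 + s\right) + 14\right) \left(-28\right) 38 = \left(\left(13 + 2\right) + 14\right) \left(-28\right) 38 = \left(15 + 14\right) \left(-28\right) 38 = 29 \left(-28\right) 38 = \left(-812\right) 38 = -30856$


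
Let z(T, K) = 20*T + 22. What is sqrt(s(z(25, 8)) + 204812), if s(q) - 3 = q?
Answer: 11*sqrt(1697) ≈ 453.14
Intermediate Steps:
z(T, K) = 22 + 20*T
s(q) = 3 + q
sqrt(s(z(25, 8)) + 204812) = sqrt((3 + (22 + 20*25)) + 204812) = sqrt((3 + (22 + 500)) + 204812) = sqrt((3 + 522) + 204812) = sqrt(525 + 204812) = sqrt(205337) = 11*sqrt(1697)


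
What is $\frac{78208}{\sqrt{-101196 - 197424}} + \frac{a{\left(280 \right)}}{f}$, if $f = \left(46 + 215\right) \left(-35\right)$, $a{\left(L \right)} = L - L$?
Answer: $- \frac{39104 i \sqrt{8295}}{24885} \approx - 143.12 i$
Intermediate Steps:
$a{\left(L \right)} = 0$
$f = -9135$ ($f = 261 \left(-35\right) = -9135$)
$\frac{78208}{\sqrt{-101196 - 197424}} + \frac{a{\left(280 \right)}}{f} = \frac{78208}{\sqrt{-101196 - 197424}} + \frac{0}{-9135} = \frac{78208}{\sqrt{-298620}} + 0 \left(- \frac{1}{9135}\right) = \frac{78208}{6 i \sqrt{8295}} + 0 = 78208 \left(- \frac{i \sqrt{8295}}{49770}\right) + 0 = - \frac{39104 i \sqrt{8295}}{24885} + 0 = - \frac{39104 i \sqrt{8295}}{24885}$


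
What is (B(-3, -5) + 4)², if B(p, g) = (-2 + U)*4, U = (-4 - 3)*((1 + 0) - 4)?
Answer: 6400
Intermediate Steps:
U = 21 (U = -7*(1 - 4) = -7*(-3) = 21)
B(p, g) = 76 (B(p, g) = (-2 + 21)*4 = 19*4 = 76)
(B(-3, -5) + 4)² = (76 + 4)² = 80² = 6400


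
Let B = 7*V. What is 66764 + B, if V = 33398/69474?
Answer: 2319297961/34737 ≈ 66767.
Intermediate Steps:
V = 16699/34737 (V = 33398*(1/69474) = 16699/34737 ≈ 0.48073)
B = 116893/34737 (B = 7*(16699/34737) = 116893/34737 ≈ 3.3651)
66764 + B = 66764 + 116893/34737 = 2319297961/34737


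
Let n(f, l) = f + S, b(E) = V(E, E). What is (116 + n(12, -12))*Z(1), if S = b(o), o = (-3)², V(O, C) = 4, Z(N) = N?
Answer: 132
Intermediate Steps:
o = 9
b(E) = 4
S = 4
n(f, l) = 4 + f (n(f, l) = f + 4 = 4 + f)
(116 + n(12, -12))*Z(1) = (116 + (4 + 12))*1 = (116 + 16)*1 = 132*1 = 132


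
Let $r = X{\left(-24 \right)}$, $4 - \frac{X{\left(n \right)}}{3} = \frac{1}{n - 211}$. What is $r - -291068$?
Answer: $\frac{68403803}{235} \approx 2.9108 \cdot 10^{5}$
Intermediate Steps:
$X{\left(n \right)} = 12 - \frac{3}{-211 + n}$ ($X{\left(n \right)} = 12 - \frac{3}{n - 211} = 12 - \frac{3}{-211 + n}$)
$r = \frac{2823}{235}$ ($r = \frac{3 \left(-845 + 4 \left(-24\right)\right)}{-211 - 24} = \frac{3 \left(-845 - 96\right)}{-235} = 3 \left(- \frac{1}{235}\right) \left(-941\right) = \frac{2823}{235} \approx 12.013$)
$r - -291068 = \frac{2823}{235} - -291068 = \frac{2823}{235} + 291068 = \frac{68403803}{235}$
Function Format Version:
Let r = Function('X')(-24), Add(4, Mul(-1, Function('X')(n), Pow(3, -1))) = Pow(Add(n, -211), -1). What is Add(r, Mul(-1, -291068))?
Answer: Rational(68403803, 235) ≈ 2.9108e+5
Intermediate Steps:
Function('X')(n) = Add(12, Mul(-3, Pow(Add(-211, n), -1))) (Function('X')(n) = Add(12, Mul(-3, Pow(Add(n, -211), -1))) = Add(12, Mul(-3, Pow(Add(-211, n), -1))))
r = Rational(2823, 235) (r = Mul(3, Pow(Add(-211, -24), -1), Add(-845, Mul(4, -24))) = Mul(3, Pow(-235, -1), Add(-845, -96)) = Mul(3, Rational(-1, 235), -941) = Rational(2823, 235) ≈ 12.013)
Add(r, Mul(-1, -291068)) = Add(Rational(2823, 235), Mul(-1, -291068)) = Add(Rational(2823, 235), 291068) = Rational(68403803, 235)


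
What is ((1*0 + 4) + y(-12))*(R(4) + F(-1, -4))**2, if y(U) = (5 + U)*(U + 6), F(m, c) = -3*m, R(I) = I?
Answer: 2254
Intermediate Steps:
y(U) = (5 + U)*(6 + U)
((1*0 + 4) + y(-12))*(R(4) + F(-1, -4))**2 = ((1*0 + 4) + (30 + (-12)**2 + 11*(-12)))*(4 - 3*(-1))**2 = ((0 + 4) + (30 + 144 - 132))*(4 + 3)**2 = (4 + 42)*7**2 = 46*49 = 2254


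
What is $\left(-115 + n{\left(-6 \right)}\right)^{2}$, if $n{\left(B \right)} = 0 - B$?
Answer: $11881$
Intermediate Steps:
$n{\left(B \right)} = - B$
$\left(-115 + n{\left(-6 \right)}\right)^{2} = \left(-115 - -6\right)^{2} = \left(-115 + 6\right)^{2} = \left(-109\right)^{2} = 11881$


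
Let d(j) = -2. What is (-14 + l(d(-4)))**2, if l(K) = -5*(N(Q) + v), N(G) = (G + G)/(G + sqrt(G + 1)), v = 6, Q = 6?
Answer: 2701696/841 - 196320*sqrt(7)/841 ≈ 2594.9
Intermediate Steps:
N(G) = 2*G/(G + sqrt(1 + G)) (N(G) = (2*G)/(G + sqrt(1 + G)) = 2*G/(G + sqrt(1 + G)))
l(K) = -30 - 60/(6 + sqrt(7)) (l(K) = -5*(2*6/(6 + sqrt(1 + 6)) + 6) = -5*(2*6/(6 + sqrt(7)) + 6) = -5*(12/(6 + sqrt(7)) + 6) = -5*(6 + 12/(6 + sqrt(7))) = -30 - 60/(6 + sqrt(7)))
(-14 + l(d(-4)))**2 = (-14 + (-1230/29 + 60*sqrt(7)/29))**2 = (-1636/29 + 60*sqrt(7)/29)**2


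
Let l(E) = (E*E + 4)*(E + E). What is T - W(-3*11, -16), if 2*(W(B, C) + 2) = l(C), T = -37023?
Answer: -32861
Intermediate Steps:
l(E) = 2*E*(4 + E**2) (l(E) = (E**2 + 4)*(2*E) = (4 + E**2)*(2*E) = 2*E*(4 + E**2))
W(B, C) = -2 + C*(4 + C**2) (W(B, C) = -2 + (2*C*(4 + C**2))/2 = -2 + C*(4 + C**2))
T - W(-3*11, -16) = -37023 - (-2 - 16*(4 + (-16)**2)) = -37023 - (-2 - 16*(4 + 256)) = -37023 - (-2 - 16*260) = -37023 - (-2 - 4160) = -37023 - 1*(-4162) = -37023 + 4162 = -32861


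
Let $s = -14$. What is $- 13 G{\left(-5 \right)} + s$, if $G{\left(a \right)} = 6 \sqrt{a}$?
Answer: $-14 - 78 i \sqrt{5} \approx -14.0 - 174.41 i$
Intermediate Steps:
$- 13 G{\left(-5 \right)} + s = - 13 \cdot 6 \sqrt{-5} - 14 = - 13 \cdot 6 i \sqrt{5} - 14 = - 78 i \sqrt{5} - 14 = -14 - 78 i \sqrt{5}$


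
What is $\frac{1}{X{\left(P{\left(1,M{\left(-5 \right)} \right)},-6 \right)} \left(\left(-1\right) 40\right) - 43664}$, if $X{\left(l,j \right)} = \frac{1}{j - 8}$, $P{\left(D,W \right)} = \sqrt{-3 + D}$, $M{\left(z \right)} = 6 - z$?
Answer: $- \frac{7}{305628} \approx -2.2904 \cdot 10^{-5}$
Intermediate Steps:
$X{\left(l,j \right)} = \frac{1}{-8 + j}$
$\frac{1}{X{\left(P{\left(1,M{\left(-5 \right)} \right)},-6 \right)} \left(\left(-1\right) 40\right) - 43664} = \frac{1}{\frac{\left(-1\right) 40}{-8 - 6} - 43664} = \frac{1}{\frac{1}{-14} \left(-40\right) - 43664} = \frac{1}{\left(- \frac{1}{14}\right) \left(-40\right) - 43664} = \frac{1}{\frac{20}{7} - 43664} = \frac{1}{- \frac{305628}{7}} = - \frac{7}{305628}$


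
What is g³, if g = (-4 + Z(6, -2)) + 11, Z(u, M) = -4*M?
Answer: 3375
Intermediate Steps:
g = 15 (g = (-4 - 4*(-2)) + 11 = (-4 + 8) + 11 = 4 + 11 = 15)
g³ = 15³ = 3375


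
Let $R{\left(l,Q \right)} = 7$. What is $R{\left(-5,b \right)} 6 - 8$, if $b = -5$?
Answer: $34$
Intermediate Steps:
$R{\left(-5,b \right)} 6 - 8 = 7 \cdot 6 - 8 = 42 - 8 = 34$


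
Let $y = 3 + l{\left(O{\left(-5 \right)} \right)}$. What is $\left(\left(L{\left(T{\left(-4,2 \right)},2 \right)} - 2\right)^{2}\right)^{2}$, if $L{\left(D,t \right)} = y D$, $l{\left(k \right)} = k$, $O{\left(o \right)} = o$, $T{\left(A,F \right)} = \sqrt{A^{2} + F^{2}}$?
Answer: $8336 + 2688 \sqrt{5} \approx 14347.0$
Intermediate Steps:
$y = -2$ ($y = 3 - 5 = -2$)
$L{\left(D,t \right)} = - 2 D$
$\left(\left(L{\left(T{\left(-4,2 \right)},2 \right)} - 2\right)^{2}\right)^{2} = \left(\left(- 2 \sqrt{\left(-4\right)^{2} + 2^{2}} - 2\right)^{2}\right)^{2} = \left(\left(- 2 \sqrt{16 + 4} - 2\right)^{2}\right)^{2} = \left(\left(- 2 \sqrt{20} - 2\right)^{2}\right)^{2} = \left(\left(- 2 \cdot 2 \sqrt{5} - 2\right)^{2}\right)^{2} = \left(\left(- 4 \sqrt{5} - 2\right)^{2}\right)^{2} = \left(\left(-2 - 4 \sqrt{5}\right)^{2}\right)^{2} = \left(-2 - 4 \sqrt{5}\right)^{4}$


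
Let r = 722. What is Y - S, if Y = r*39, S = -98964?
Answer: 127122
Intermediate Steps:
Y = 28158 (Y = 722*39 = 28158)
Y - S = 28158 - 1*(-98964) = 28158 + 98964 = 127122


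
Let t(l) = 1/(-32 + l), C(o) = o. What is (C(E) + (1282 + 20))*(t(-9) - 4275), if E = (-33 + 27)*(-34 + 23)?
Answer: -239777568/41 ≈ -5.8482e+6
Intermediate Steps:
E = 66 (E = -6*(-11) = 66)
(C(E) + (1282 + 20))*(t(-9) - 4275) = (66 + (1282 + 20))*(1/(-32 - 9) - 4275) = (66 + 1302)*(1/(-41) - 4275) = 1368*(-1/41 - 4275) = 1368*(-175276/41) = -239777568/41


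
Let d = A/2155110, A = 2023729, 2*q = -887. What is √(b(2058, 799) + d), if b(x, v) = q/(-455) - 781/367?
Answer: I*√277537318326341456565/35987104335 ≈ 0.46293*I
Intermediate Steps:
q = -887/2 (q = (½)*(-887) = -887/2 ≈ -443.50)
b(x, v) = -385181/333970 (b(x, v) = -887/2/(-455) - 781/367 = -887/2*(-1/455) - 781*1/367 = 887/910 - 781/367 = -385181/333970)
d = 2023729/2155110 ≈ 0.93904
√(b(2058, 799) + d) = √(-385181/333970 + 2023729/2155110) = √(-7712132539/35987104335) = I*√277537318326341456565/35987104335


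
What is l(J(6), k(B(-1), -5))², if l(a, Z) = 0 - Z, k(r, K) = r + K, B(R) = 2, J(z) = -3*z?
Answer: 9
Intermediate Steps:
k(r, K) = K + r
l(a, Z) = -Z
l(J(6), k(B(-1), -5))² = (-(-5 + 2))² = (-1*(-3))² = 3² = 9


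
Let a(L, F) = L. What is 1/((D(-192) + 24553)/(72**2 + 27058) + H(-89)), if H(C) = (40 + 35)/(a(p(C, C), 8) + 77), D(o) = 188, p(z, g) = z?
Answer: -64484/353543 ≈ -0.18239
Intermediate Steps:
H(C) = 75/(77 + C) (H(C) = (40 + 35)/(C + 77) = 75/(77 + C))
1/((D(-192) + 24553)/(72**2 + 27058) + H(-89)) = 1/((188 + 24553)/(72**2 + 27058) + 75/(77 - 89)) = 1/(24741/(5184 + 27058) + 75/(-12)) = 1/(24741/32242 + 75*(-1/12)) = 1/(24741*(1/32242) - 25/4) = 1/(24741/32242 - 25/4) = 1/(-353543/64484) = -64484/353543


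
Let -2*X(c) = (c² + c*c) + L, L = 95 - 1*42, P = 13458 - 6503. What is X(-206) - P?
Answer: -98835/2 ≈ -49418.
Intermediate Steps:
P = 6955
L = 53 (L = 95 - 42 = 53)
X(c) = -53/2 - c² (X(c) = -((c² + c*c) + 53)/2 = -((c² + c²) + 53)/2 = -(2*c² + 53)/2 = -(53 + 2*c²)/2 = -53/2 - c²)
X(-206) - P = (-53/2 - 1*(-206)²) - 1*6955 = (-53/2 - 1*42436) - 6955 = (-53/2 - 42436) - 6955 = -84925/2 - 6955 = -98835/2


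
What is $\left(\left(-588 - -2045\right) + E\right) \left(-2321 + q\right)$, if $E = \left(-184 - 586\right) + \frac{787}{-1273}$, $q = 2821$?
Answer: $\frac{436882000}{1273} \approx 3.4319 \cdot 10^{5}$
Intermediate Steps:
$E = - \frac{980997}{1273}$ ($E = -770 + 787 \left(- \frac{1}{1273}\right) = -770 - \frac{787}{1273} = - \frac{980997}{1273} \approx -770.62$)
$\left(\left(-588 - -2045\right) + E\right) \left(-2321 + q\right) = \left(\left(-588 - -2045\right) - \frac{980997}{1273}\right) \left(-2321 + 2821\right) = \left(\left(-588 + 2045\right) - \frac{980997}{1273}\right) 500 = \left(1457 - \frac{980997}{1273}\right) 500 = \frac{873764}{1273} \cdot 500 = \frac{436882000}{1273}$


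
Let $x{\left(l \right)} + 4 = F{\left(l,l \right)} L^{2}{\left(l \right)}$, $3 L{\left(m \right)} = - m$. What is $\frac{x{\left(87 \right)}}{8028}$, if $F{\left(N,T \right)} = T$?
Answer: $\frac{73163}{8028} \approx 9.1135$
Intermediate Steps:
$L{\left(m \right)} = - \frac{m}{3}$ ($L{\left(m \right)} = \frac{\left(-1\right) m}{3} = - \frac{m}{3}$)
$x{\left(l \right)} = -4 + \frac{l^{3}}{9}$ ($x{\left(l \right)} = -4 + l \left(- \frac{l}{3}\right)^{2} = -4 + l \frac{l^{2}}{9} = -4 + \frac{l^{3}}{9}$)
$\frac{x{\left(87 \right)}}{8028} = \frac{-4 + \frac{87^{3}}{9}}{8028} = \left(-4 + \frac{1}{9} \cdot 658503\right) \frac{1}{8028} = \left(-4 + 73167\right) \frac{1}{8028} = 73163 \cdot \frac{1}{8028} = \frac{73163}{8028}$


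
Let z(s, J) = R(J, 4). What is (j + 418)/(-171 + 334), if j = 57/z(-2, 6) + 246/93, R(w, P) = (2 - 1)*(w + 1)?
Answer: 93047/35371 ≈ 2.6306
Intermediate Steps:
R(w, P) = 1 + w (R(w, P) = 1*(1 + w) = 1 + w)
z(s, J) = 1 + J
j = 2341/217 (j = 57/(1 + 6) + 246/93 = 57/7 + 246*(1/93) = 57*(⅐) + 82/31 = 57/7 + 82/31 = 2341/217 ≈ 10.788)
(j + 418)/(-171 + 334) = (2341/217 + 418)/(-171 + 334) = (93047/217)/163 = (93047/217)*(1/163) = 93047/35371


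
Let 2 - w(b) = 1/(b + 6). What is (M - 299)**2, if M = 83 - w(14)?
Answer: 19000881/400 ≈ 47502.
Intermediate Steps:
w(b) = 2 - 1/(6 + b) (w(b) = 2 - 1/(b + 6) = 2 - 1/(6 + b))
M = 1621/20 (M = 83 - (11 + 2*14)/(6 + 14) = 83 - (11 + 28)/20 = 83 - 39/20 = 1621/20 ≈ 81.050)
(M - 299)**2 = (1621/20 - 299)**2 = (-4359/20)**2 = 19000881/400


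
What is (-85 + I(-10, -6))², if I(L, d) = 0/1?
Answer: 7225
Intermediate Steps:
I(L, d) = 0 (I(L, d) = 0*1 = 0)
(-85 + I(-10, -6))² = (-85 + 0)² = (-85)² = 7225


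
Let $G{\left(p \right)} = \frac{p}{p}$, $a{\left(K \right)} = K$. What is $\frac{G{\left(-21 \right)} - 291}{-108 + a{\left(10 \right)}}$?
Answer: $\frac{145}{49} \approx 2.9592$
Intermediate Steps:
$G{\left(p \right)} = 1$
$\frac{G{\left(-21 \right)} - 291}{-108 + a{\left(10 \right)}} = \frac{1 - 291}{-108 + 10} = - \frac{290}{-98} = \left(-290\right) \left(- \frac{1}{98}\right) = \frac{145}{49}$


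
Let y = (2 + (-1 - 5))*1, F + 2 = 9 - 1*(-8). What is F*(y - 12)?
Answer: -240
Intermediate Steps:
F = 15 (F = -2 + (9 - 1*(-8)) = -2 + (9 + 8) = -2 + 17 = 15)
y = -4 (y = (2 - 6)*1 = -4*1 = -4)
F*(y - 12) = 15*(-4 - 12) = 15*(-16) = -240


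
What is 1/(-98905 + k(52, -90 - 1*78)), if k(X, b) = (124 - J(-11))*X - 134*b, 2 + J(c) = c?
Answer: -1/69269 ≈ -1.4436e-5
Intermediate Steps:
J(c) = -2 + c
k(X, b) = -134*b + 137*X (k(X, b) = (124 - (-2 - 11))*X - 134*b = (124 - 1*(-13))*X - 134*b = (124 + 13)*X - 134*b = 137*X - 134*b = -134*b + 137*X)
1/(-98905 + k(52, -90 - 1*78)) = 1/(-98905 + (-134*(-90 - 1*78) + 137*52)) = 1/(-98905 + (-134*(-90 - 78) + 7124)) = 1/(-98905 + (-134*(-168) + 7124)) = 1/(-98905 + (22512 + 7124)) = 1/(-98905 + 29636) = 1/(-69269) = -1/69269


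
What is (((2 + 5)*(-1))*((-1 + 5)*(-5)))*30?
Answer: 4200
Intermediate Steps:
(((2 + 5)*(-1))*((-1 + 5)*(-5)))*30 = ((7*(-1))*(4*(-5)))*30 = -7*(-20)*30 = 140*30 = 4200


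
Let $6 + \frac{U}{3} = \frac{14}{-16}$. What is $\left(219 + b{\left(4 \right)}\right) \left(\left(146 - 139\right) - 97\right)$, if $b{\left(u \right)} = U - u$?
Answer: $- \frac{69975}{4} \approx -17494.0$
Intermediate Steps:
$U = - \frac{165}{8}$ ($U = -18 + 3 \frac{14}{-16} = -18 + 3 \cdot 14 \left(- \frac{1}{16}\right) = -18 + 3 \left(- \frac{7}{8}\right) = -18 - \frac{21}{8} = - \frac{165}{8} \approx -20.625$)
$b{\left(u \right)} = - \frac{165}{8} - u$
$\left(219 + b{\left(4 \right)}\right) \left(\left(146 - 139\right) - 97\right) = \left(219 - \frac{197}{8}\right) \left(\left(146 - 139\right) - 97\right) = \left(219 - \frac{197}{8}\right) \left(7 - 97\right) = \left(219 - \frac{197}{8}\right) \left(-90\right) = \frac{1555}{8} \left(-90\right) = - \frac{69975}{4}$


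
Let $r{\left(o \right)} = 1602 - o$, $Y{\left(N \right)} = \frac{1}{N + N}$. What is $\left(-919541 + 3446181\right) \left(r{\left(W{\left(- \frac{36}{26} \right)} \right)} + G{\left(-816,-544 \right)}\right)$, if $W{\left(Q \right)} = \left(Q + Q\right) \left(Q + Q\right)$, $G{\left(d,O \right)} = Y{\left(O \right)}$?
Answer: $\frac{46293212884205}{11492} \approx 4.0283 \cdot 10^{9}$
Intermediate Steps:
$Y{\left(N \right)} = \frac{1}{2 N}$
$G{\left(d,O \right)} = \frac{1}{2 O}$
$W{\left(Q \right)} = 4 Q^{2}$ ($W{\left(Q \right)} = 2 Q 2 Q = 4 Q^{2}$)
$\left(-919541 + 3446181\right) \left(r{\left(W{\left(- \frac{36}{26} \right)} \right)} + G{\left(-816,-544 \right)}\right) = \left(-919541 + 3446181\right) \left(\left(1602 - 4 \left(- \frac{36}{26}\right)^{2}\right) + \frac{1}{2 \left(-544\right)}\right) = 2526640 \left(\left(1602 - 4 \left(\left(-36\right) \frac{1}{26}\right)^{2}\right) + \frac{1}{2} \left(- \frac{1}{544}\right)\right) = 2526640 \left(\left(1602 - 4 \left(- \frac{18}{13}\right)^{2}\right) - \frac{1}{1088}\right) = 2526640 \left(\left(1602 - 4 \cdot \frac{324}{169}\right) - \frac{1}{1088}\right) = 2526640 \left(\left(1602 - \frac{1296}{169}\right) - \frac{1}{1088}\right) = 2526640 \left(\frac{269442}{169} - \frac{1}{1088}\right) = 2526640 \cdot \frac{293152727}{183872} = \frac{46293212884205}{11492}$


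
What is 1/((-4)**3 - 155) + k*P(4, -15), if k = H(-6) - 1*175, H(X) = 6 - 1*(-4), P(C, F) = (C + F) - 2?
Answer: 469754/219 ≈ 2145.0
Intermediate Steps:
P(C, F) = -2 + C + F
H(X) = 10 (H(X) = 6 + 4 = 10)
k = -165 (k = 10 - 1*175 = 10 - 175 = -165)
1/((-4)**3 - 155) + k*P(4, -15) = 1/((-4)**3 - 155) - 165*(-2 + 4 - 15) = 1/(-64 - 155) - 165*(-13) = 1/(-219) + 2145 = -1/219 + 2145 = 469754/219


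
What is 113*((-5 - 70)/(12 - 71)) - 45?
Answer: 5820/59 ≈ 98.644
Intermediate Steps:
113*((-5 - 70)/(12 - 71)) - 45 = 113*(-75/(-59)) - 45 = 113*(-75*(-1/59)) - 45 = 113*(75/59) - 45 = 8475/59 - 45 = 5820/59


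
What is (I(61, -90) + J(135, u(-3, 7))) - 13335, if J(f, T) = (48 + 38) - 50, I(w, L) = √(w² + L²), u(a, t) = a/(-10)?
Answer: -13299 + √11821 ≈ -13190.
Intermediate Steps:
u(a, t) = -a/10 (u(a, t) = a*(-⅒) = -a/10)
I(w, L) = √(L² + w²)
J(f, T) = 36 (J(f, T) = 86 - 50 = 36)
(I(61, -90) + J(135, u(-3, 7))) - 13335 = (√((-90)² + 61²) + 36) - 13335 = (√(8100 + 3721) + 36) - 13335 = (√11821 + 36) - 13335 = (36 + √11821) - 13335 = -13299 + √11821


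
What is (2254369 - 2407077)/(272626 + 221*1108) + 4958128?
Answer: 1282900669262/258747 ≈ 4.9581e+6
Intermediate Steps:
(2254369 - 2407077)/(272626 + 221*1108) + 4958128 = -152708/(272626 + 244868) + 4958128 = -152708/517494 + 4958128 = -152708*1/517494 + 4958128 = -76354/258747 + 4958128 = 1282900669262/258747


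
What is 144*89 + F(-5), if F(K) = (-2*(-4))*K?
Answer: 12776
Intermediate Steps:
F(K) = 8*K
144*89 + F(-5) = 144*89 + 8*(-5) = 12816 - 40 = 12776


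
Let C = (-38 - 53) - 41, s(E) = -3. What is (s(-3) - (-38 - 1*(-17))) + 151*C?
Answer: -19914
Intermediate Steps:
C = -132 (C = -91 - 41 = -132)
(s(-3) - (-38 - 1*(-17))) + 151*C = (-3 - (-38 - 1*(-17))) + 151*(-132) = (-3 - (-38 + 17)) - 19932 = (-3 - 1*(-21)) - 19932 = (-3 + 21) - 19932 = 18 - 19932 = -19914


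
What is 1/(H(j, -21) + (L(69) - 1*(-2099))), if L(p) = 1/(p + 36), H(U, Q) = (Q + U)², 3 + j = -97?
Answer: 105/1757701 ≈ 5.9737e-5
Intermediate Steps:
j = -100 (j = -3 - 97 = -100)
L(p) = 1/(36 + p)
1/(H(j, -21) + (L(69) - 1*(-2099))) = 1/((-21 - 100)² + (1/(36 + 69) - 1*(-2099))) = 1/((-121)² + (1/105 + 2099)) = 1/(14641 + (1/105 + 2099)) = 1/(14641 + 220396/105) = 1/(1757701/105) = 105/1757701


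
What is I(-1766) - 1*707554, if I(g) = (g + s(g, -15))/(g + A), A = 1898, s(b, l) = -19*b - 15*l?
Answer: -31121705/44 ≈ -7.0731e+5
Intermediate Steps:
I(g) = (225 - 18*g)/(1898 + g) (I(g) = (g + (-19*g - 15*(-15)))/(g + 1898) = (g + (-19*g + 225))/(1898 + g) = (g + (225 - 19*g))/(1898 + g) = (225 - 18*g)/(1898 + g))
I(-1766) - 1*707554 = 9*(25 - 2*(-1766))/(1898 - 1766) - 1*707554 = 9*(25 + 3532)/132 - 707554 = 9*(1/132)*3557 - 707554 = 10671/44 - 707554 = -31121705/44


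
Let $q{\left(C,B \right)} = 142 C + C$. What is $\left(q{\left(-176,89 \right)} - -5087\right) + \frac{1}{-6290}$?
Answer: $- \frac{126309491}{6290} \approx -20081.0$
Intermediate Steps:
$q{\left(C,B \right)} = 143 C$
$\left(q{\left(-176,89 \right)} - -5087\right) + \frac{1}{-6290} = \left(143 \left(-176\right) - -5087\right) + \frac{1}{-6290} = \left(-25168 + 5087\right) - \frac{1}{6290} = -20081 - \frac{1}{6290} = - \frac{126309491}{6290}$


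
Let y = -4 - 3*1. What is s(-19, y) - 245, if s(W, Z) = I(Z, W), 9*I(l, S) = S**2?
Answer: -1844/9 ≈ -204.89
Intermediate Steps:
y = -7 (y = -4 - 3 = -7)
I(l, S) = S**2/9
s(W, Z) = W**2/9
s(-19, y) - 245 = (1/9)*(-19)**2 - 245 = (1/9)*361 - 245 = 361/9 - 245 = -1844/9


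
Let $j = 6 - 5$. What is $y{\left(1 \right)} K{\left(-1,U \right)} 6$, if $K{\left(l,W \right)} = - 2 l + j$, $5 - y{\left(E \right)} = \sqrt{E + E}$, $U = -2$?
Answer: $90 - 18 \sqrt{2} \approx 64.544$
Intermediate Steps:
$j = 1$
$y{\left(E \right)} = 5 - \sqrt{2} \sqrt{E}$ ($y{\left(E \right)} = 5 - \sqrt{E + E} = 5 - \sqrt{2 E} = 5 - \sqrt{2} \sqrt{E}$)
$K{\left(l,W \right)} = 1 - 2 l$ ($K{\left(l,W \right)} = - 2 l + 1 = 1 - 2 l$)
$y{\left(1 \right)} K{\left(-1,U \right)} 6 = \left(5 - \sqrt{2} \sqrt{1}\right) \left(1 - -2\right) 6 = \left(5 - \sqrt{2} \cdot 1\right) \left(1 + 2\right) 6 = \left(5 - \sqrt{2}\right) 3 \cdot 6 = \left(15 - 3 \sqrt{2}\right) 6 = 90 - 18 \sqrt{2}$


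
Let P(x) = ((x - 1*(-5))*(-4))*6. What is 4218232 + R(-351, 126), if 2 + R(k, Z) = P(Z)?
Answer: 4215086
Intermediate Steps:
P(x) = -120 - 24*x (P(x) = ((x + 5)*(-4))*6 = ((5 + x)*(-4))*6 = (-20 - 4*x)*6 = -120 - 24*x)
R(k, Z) = -122 - 24*Z (R(k, Z) = -2 + (-120 - 24*Z) = -122 - 24*Z)
4218232 + R(-351, 126) = 4218232 + (-122 - 24*126) = 4218232 + (-122 - 3024) = 4218232 - 3146 = 4215086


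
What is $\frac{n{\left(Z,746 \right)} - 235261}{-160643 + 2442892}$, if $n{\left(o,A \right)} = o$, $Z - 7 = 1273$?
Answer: $- \frac{233981}{2282249} \approx -0.10252$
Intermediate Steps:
$Z = 1280$ ($Z = 7 + 1273 = 1280$)
$\frac{n{\left(Z,746 \right)} - 235261}{-160643 + 2442892} = \frac{1280 - 235261}{-160643 + 2442892} = - \frac{233981}{2282249}$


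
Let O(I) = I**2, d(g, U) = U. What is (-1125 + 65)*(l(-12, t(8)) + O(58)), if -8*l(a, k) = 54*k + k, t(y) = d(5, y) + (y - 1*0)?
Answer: -3449240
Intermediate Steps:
t(y) = 2*y (t(y) = y + (y - 1*0) = y + (y + 0) = y + y = 2*y)
l(a, k) = -55*k/8 (l(a, k) = -(54*k + k)/8 = -55*k/8)
(-1125 + 65)*(l(-12, t(8)) + O(58)) = (-1125 + 65)*(-55*8/4 + 58**2) = -1060*(-55/8*16 + 3364) = -1060*(-110 + 3364) = -1060*3254 = -3449240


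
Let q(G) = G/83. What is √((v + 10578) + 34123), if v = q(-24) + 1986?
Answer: √321624751/83 ≈ 216.07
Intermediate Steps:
q(G) = G/83 (q(G) = G*(1/83) = G/83)
v = 164814/83 (v = (1/83)*(-24) + 1986 = -24/83 + 1986 = 164814/83 ≈ 1985.7)
√((v + 10578) + 34123) = √((164814/83 + 10578) + 34123) = √(1042788/83 + 34123) = √(3874997/83) = √321624751/83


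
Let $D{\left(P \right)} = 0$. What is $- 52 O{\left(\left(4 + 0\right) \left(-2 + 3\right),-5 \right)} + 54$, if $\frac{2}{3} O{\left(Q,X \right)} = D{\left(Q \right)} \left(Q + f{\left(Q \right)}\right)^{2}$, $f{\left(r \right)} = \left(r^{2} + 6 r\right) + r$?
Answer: $54$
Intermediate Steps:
$f{\left(r \right)} = r^{2} + 7 r$
$O{\left(Q,X \right)} = 0$ ($O{\left(Q,X \right)} = \frac{3 \cdot 0 \left(Q + Q \left(7 + Q\right)\right)^{2}}{2} = \frac{3}{2} \cdot 0 = 0$)
$- 52 O{\left(\left(4 + 0\right) \left(-2 + 3\right),-5 \right)} + 54 = \left(-52\right) 0 + 54 = 0 + 54 = 54$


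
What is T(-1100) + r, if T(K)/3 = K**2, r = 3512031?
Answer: 7142031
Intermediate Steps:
T(K) = 3*K**2
T(-1100) + r = 3*(-1100)**2 + 3512031 = 3*1210000 + 3512031 = 3630000 + 3512031 = 7142031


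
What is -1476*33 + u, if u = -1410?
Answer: -50118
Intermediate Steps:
-1476*33 + u = -1476*33 - 1410 = -48708 - 1410 = -50118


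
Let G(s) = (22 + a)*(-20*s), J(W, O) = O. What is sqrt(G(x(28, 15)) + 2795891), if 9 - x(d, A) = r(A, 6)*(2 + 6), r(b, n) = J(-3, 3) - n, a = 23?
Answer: sqrt(2766191) ≈ 1663.2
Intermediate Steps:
r(b, n) = 3 - n
x(d, A) = 33 (x(d, A) = 9 - (3 - 1*6)*(2 + 6) = 9 - (3 - 6)*8 = 9 - (-3)*8 = 9 - 1*(-24) = 9 + 24 = 33)
G(s) = -900*s (G(s) = (22 + 23)*(-20*s) = 45*(-20*s) = -900*s)
sqrt(G(x(28, 15)) + 2795891) = sqrt(-900*33 + 2795891) = sqrt(-29700 + 2795891) = sqrt(2766191)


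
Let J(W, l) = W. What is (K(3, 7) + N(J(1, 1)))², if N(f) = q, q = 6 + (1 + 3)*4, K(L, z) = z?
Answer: 841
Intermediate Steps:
q = 22 (q = 6 + 4*4 = 6 + 16 = 22)
N(f) = 22
(K(3, 7) + N(J(1, 1)))² = (7 + 22)² = 29² = 841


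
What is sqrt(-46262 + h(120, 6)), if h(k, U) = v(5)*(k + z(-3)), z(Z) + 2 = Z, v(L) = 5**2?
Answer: I*sqrt(43387) ≈ 208.3*I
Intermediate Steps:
v(L) = 25
z(Z) = -2 + Z
h(k, U) = -125 + 25*k (h(k, U) = 25*(k + (-2 - 3)) = 25*(k - 5) = 25*(-5 + k) = -125 + 25*k)
sqrt(-46262 + h(120, 6)) = sqrt(-46262 + (-125 + 25*120)) = sqrt(-46262 + (-125 + 3000)) = sqrt(-46262 + 2875) = sqrt(-43387) = I*sqrt(43387)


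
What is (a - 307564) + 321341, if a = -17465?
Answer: -3688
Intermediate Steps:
(a - 307564) + 321341 = (-17465 - 307564) + 321341 = -325029 + 321341 = -3688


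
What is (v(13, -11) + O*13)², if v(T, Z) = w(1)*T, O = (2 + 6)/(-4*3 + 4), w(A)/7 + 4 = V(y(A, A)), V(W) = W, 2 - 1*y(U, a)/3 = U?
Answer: 10816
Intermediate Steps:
y(U, a) = 6 - 3*U
w(A) = 14 - 21*A (w(A) = -28 + 7*(6 - 3*A) = -28 + (42 - 21*A) = 14 - 21*A)
O = -1 (O = 8/(-12 + 4) = 8/(-8) = 8*(-⅛) = -1)
v(T, Z) = -7*T (v(T, Z) = (14 - 21*1)*T = (14 - 21)*T = -7*T)
(v(13, -11) + O*13)² = (-7*13 - 1*13)² = (-91 - 13)² = (-104)² = 10816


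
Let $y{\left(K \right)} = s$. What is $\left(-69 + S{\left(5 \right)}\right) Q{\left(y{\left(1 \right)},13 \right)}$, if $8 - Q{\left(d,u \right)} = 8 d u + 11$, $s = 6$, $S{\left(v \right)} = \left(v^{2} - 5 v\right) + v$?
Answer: $40128$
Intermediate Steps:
$S{\left(v \right)} = v^{2} - 4 v$
$y{\left(K \right)} = 6$
$Q{\left(d,u \right)} = -3 - 8 d u$ ($Q{\left(d,u \right)} = 8 - \left(8 d u + 11\right) = 8 - \left(11 + 8 d u\right) = -3 - 8 d u$)
$\left(-69 + S{\left(5 \right)}\right) Q{\left(y{\left(1 \right)},13 \right)} = \left(-69 + 5 \left(-4 + 5\right)\right) \left(-3 - 48 \cdot 13\right) = \left(-69 + 5 \cdot 1\right) \left(-3 - 624\right) = \left(-69 + 5\right) \left(-627\right) = \left(-64\right) \left(-627\right) = 40128$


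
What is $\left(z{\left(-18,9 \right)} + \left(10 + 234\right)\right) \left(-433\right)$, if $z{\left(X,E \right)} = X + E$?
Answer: $-101755$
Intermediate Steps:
$z{\left(X,E \right)} = E + X$
$\left(z{\left(-18,9 \right)} + \left(10 + 234\right)\right) \left(-433\right) = \left(\left(9 - 18\right) + \left(10 + 234\right)\right) \left(-433\right) = \left(-9 + 244\right) \left(-433\right) = 235 \left(-433\right) = -101755$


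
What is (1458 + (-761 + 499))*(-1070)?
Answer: -1279720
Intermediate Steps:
(1458 + (-761 + 499))*(-1070) = (1458 - 262)*(-1070) = 1196*(-1070) = -1279720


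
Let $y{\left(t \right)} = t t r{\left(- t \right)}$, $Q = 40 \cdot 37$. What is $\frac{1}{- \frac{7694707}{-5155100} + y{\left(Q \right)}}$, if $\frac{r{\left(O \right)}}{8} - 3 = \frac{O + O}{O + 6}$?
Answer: $\frac{3799308700}{333422239820119059} \approx 1.1395 \cdot 10^{-8}$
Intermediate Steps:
$r{\left(O \right)} = 24 + \frac{16 O}{6 + O}$ ($r{\left(O \right)} = 24 + 8 \frac{O + O}{O + 6} = 24 + 8 \frac{2 O}{6 + O} = 24 + \frac{16 O}{6 + O}$)
$Q = 1480$
$y{\left(t \right)} = \frac{8 t^{2} \left(18 - 5 t\right)}{6 - t}$ ($y{\left(t \right)} = t t \frac{8 \left(18 + 5 \left(- t\right)\right)}{6 - t} = t^{2} \frac{8 \left(18 - 5 t\right)}{6 - t} = \frac{8 t^{2} \left(18 - 5 t\right)}{6 - t}$)
$\frac{1}{- \frac{7694707}{-5155100} + y{\left(Q \right)}} = \frac{1}{- \frac{7694707}{-5155100} + \frac{1480^{2} \left(-144 + 40 \cdot 1480\right)}{-6 + 1480}} = \frac{1}{\left(-7694707\right) \left(- \frac{1}{5155100}\right) + \frac{2190400 \left(-144 + 59200\right)}{1474}} = \frac{1}{\frac{7694707}{5155100} + 2190400 \cdot \frac{1}{1474} \cdot 59056} = \frac{1}{\frac{7694707}{5155100} + \frac{64678131200}{737}} = \frac{1}{\frac{333422239820119059}{3799308700}} = \frac{3799308700}{333422239820119059}$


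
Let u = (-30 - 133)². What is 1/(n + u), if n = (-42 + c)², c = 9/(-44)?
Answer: 1936/54886033 ≈ 3.5273e-5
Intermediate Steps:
c = -9/44 (c = 9*(-1/44) = -9/44 ≈ -0.20455)
n = 3448449/1936 (n = (-42 - 9/44)² = (-1857/44)² = 3448449/1936 ≈ 1781.2)
u = 26569 (u = (-163)² = 26569)
1/(n + u) = 1/(3448449/1936 + 26569) = 1/(54886033/1936) = 1936/54886033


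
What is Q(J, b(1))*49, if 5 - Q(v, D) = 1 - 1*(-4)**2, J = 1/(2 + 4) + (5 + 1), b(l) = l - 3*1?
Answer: 980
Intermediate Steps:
b(l) = -3 + l (b(l) = l - 3 = -3 + l)
J = 37/6 (J = 1/6 + 6 = 37/6 ≈ 6.1667)
Q(v, D) = 20 (Q(v, D) = 5 - (1 - 1*(-4)**2) = 5 - (1 - 1*16) = 5 - (1 - 16) = 5 - 1*(-15) = 5 + 15 = 20)
Q(J, b(1))*49 = 20*49 = 980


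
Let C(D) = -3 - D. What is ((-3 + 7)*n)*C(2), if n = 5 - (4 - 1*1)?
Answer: -40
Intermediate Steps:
n = 2 (n = 5 - (4 - 1) = 5 - 1*3 = 5 - 3 = 2)
((-3 + 7)*n)*C(2) = ((-3 + 7)*2)*(-3 - 1*2) = (4*2)*(-3 - 2) = 8*(-5) = -40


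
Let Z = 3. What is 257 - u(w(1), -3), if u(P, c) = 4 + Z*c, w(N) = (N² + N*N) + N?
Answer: 262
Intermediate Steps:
w(N) = N + 2*N² (w(N) = (N² + N²) + N = 2*N² + N = N + 2*N²)
u(P, c) = 4 + 3*c
257 - u(w(1), -3) = 257 - (4 + 3*(-3)) = 257 - (4 - 9) = 257 - 1*(-5) = 257 + 5 = 262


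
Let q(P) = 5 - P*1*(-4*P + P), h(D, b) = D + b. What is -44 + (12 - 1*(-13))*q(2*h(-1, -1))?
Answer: 1281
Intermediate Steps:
q(P) = 5 + 3*P² (q(P) = 5 - P*(-3*P) = 5 - (-3)*P² = 5 + 3*P²)
-44 + (12 - 1*(-13))*q(2*h(-1, -1)) = -44 + (12 - 1*(-13))*(5 + 3*(2*(-1 - 1))²) = -44 + (12 + 13)*(5 + 3*(2*(-2))²) = -44 + 25*(5 + 3*(-4)²) = -44 + 25*(5 + 3*16) = -44 + 25*(5 + 48) = -44 + 25*53 = -44 + 1325 = 1281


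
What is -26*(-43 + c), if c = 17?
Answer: 676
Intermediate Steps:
-26*(-43 + c) = -26*(-43 + 17) = -26*(-26) = 676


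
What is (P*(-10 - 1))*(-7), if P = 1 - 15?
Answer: -1078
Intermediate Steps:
P = -14
(P*(-10 - 1))*(-7) = -14*(-10 - 1)*(-7) = -14*(-11)*(-7) = 154*(-7) = -1078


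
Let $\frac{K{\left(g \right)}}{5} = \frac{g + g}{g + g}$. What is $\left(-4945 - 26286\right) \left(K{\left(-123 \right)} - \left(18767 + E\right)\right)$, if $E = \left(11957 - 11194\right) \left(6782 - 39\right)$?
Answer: $161266609001$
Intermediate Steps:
$E = 5144909$ ($E = 763 \cdot 6743 = 5144909$)
$K{\left(g \right)} = 5$ ($K{\left(g \right)} = 5 \frac{g + g}{g + g} = 5 \frac{2 g}{2 g} = 5 \cdot 2 g \frac{1}{2 g} = 5 \cdot 1 = 5$)
$\left(-4945 - 26286\right) \left(K{\left(-123 \right)} - \left(18767 + E\right)\right) = \left(-4945 - 26286\right) \left(5 - 5163676\right) = - 31231 \left(5 - 5163676\right) = \left(-31231\right) \left(-5163671\right) = 161266609001$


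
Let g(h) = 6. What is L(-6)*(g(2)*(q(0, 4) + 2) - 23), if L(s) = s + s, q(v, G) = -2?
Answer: 276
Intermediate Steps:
L(s) = 2*s
L(-6)*(g(2)*(q(0, 4) + 2) - 23) = (2*(-6))*(6*(-2 + 2) - 23) = -12*(6*0 - 23) = -12*(0 - 23) = -12*(-23) = 276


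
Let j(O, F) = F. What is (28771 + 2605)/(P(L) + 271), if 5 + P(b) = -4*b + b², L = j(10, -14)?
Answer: 424/7 ≈ 60.571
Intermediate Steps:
L = -14
P(b) = -5 + b² - 4*b (P(b) = -5 + (-4*b + b²) = -5 + (b² - 4*b) = -5 + b² - 4*b)
(28771 + 2605)/(P(L) + 271) = (28771 + 2605)/((-5 + (-14)² - 4*(-14)) + 271) = 31376/((-5 + 196 + 56) + 271) = 31376/(247 + 271) = 31376/518 = 31376*(1/518) = 424/7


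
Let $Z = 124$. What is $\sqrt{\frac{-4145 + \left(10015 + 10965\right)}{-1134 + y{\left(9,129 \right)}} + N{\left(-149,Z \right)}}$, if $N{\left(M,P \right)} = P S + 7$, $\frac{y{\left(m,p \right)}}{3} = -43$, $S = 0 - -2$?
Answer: $\frac{\sqrt{385505490}}{1263} \approx 15.546$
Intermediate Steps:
$S = 2$ ($S = 0 + 2 = 2$)
$y{\left(m,p \right)} = -129$ ($y{\left(m,p \right)} = 3 \left(-43\right) = -129$)
$N{\left(M,P \right)} = 7 + 2 P$ ($N{\left(M,P \right)} = P 2 + 7 = 2 P + 7 = 7 + 2 P$)
$\sqrt{\frac{-4145 + \left(10015 + 10965\right)}{-1134 + y{\left(9,129 \right)}} + N{\left(-149,Z \right)}} = \sqrt{\frac{-4145 + \left(10015 + 10965\right)}{-1134 - 129} + \left(7 + 2 \cdot 124\right)} = \sqrt{\frac{-4145 + 20980}{-1263} + \left(7 + 248\right)} = \sqrt{16835 \left(- \frac{1}{1263}\right) + 255} = \sqrt{- \frac{16835}{1263} + 255} = \sqrt{\frac{305230}{1263}} = \frac{\sqrt{385505490}}{1263}$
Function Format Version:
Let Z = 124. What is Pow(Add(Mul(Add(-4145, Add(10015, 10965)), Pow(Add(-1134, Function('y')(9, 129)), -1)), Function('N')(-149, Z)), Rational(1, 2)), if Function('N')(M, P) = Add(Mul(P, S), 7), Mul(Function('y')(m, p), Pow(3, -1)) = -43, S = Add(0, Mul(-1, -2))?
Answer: Mul(Rational(1, 1263), Pow(385505490, Rational(1, 2))) ≈ 15.546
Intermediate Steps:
S = 2 (S = Add(0, 2) = 2)
Function('y')(m, p) = -129 (Function('y')(m, p) = Mul(3, -43) = -129)
Function('N')(M, P) = Add(7, Mul(2, P)) (Function('N')(M, P) = Add(Mul(P, 2), 7) = Add(Mul(2, P), 7) = Add(7, Mul(2, P)))
Pow(Add(Mul(Add(-4145, Add(10015, 10965)), Pow(Add(-1134, Function('y')(9, 129)), -1)), Function('N')(-149, Z)), Rational(1, 2)) = Pow(Add(Mul(Add(-4145, Add(10015, 10965)), Pow(Add(-1134, -129), -1)), Add(7, Mul(2, 124))), Rational(1, 2)) = Pow(Add(Mul(Add(-4145, 20980), Pow(-1263, -1)), Add(7, 248)), Rational(1, 2)) = Pow(Add(Mul(16835, Rational(-1, 1263)), 255), Rational(1, 2)) = Pow(Add(Rational(-16835, 1263), 255), Rational(1, 2)) = Pow(Rational(305230, 1263), Rational(1, 2)) = Mul(Rational(1, 1263), Pow(385505490, Rational(1, 2)))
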